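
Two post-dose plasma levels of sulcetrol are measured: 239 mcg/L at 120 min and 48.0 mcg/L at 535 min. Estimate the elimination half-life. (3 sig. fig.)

179 minutes

k = ln(C₁/C₂) / (t₂ − t₁) = ln(239/48.0) / (535 − 120)
  = 1.605 / 415.0 = 0.003868 min⁻¹
t½ = ln 2 / k = ln 2 / 0.003868 ≈ 179 minutes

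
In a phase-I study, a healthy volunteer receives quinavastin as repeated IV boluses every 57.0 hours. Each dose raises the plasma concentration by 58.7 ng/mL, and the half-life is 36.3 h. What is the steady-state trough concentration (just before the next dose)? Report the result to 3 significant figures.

k = ln 2 / 36.3 = 0.01909 h⁻¹
Fraction remaining after one interval: e^(−kτ) = e^(−0.01909 × 57.0) = 0.3368
R = 1 / (1 − 0.3368) = 1.508
Css,max = 58.7 × 1.508 = 88.50 ng/mL
Css,min = Css,max × e^(−kτ) = 88.50 × 0.3368 ≈ 29.8 ng/mL

29.8 ng/mL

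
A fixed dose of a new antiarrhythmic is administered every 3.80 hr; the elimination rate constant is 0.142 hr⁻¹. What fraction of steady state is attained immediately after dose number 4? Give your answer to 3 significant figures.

0.884

f_n = 1 − e^(−nkτ) = 1 − e^(−4 × 0.1420 × 3.80) = 1 − e^(−2.158) = 1 − 0.1155 ≈ 0.884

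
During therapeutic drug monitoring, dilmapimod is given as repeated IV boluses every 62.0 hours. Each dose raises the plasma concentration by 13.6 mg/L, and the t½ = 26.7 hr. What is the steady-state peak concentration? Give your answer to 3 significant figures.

17.0 mg/L

k = ln 2 / 26.7 = 0.02596 hr⁻¹
Fraction remaining after one interval: e^(−kτ) = e^(−0.02596 × 62.0) = 0.2000
R = 1 / (1 − 0.2000) = 1.250
Css,max = 13.6 × 1.250 ≈ 17.0 mg/L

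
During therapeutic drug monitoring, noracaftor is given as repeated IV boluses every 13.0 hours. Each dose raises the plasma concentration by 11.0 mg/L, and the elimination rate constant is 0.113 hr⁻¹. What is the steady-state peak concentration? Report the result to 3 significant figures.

Fraction remaining after one interval: e^(−kτ) = e^(−0.1130 × 13.0) = 0.2302
R = 1 / (1 − 0.2302) = 1.299
Css,max = 11.0 × 1.299 ≈ 14.3 mg/L

14.3 mg/L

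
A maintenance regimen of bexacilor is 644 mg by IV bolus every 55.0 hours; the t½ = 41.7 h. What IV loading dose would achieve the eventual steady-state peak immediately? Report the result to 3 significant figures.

k = ln 2 / 41.7 = 0.01662 h⁻¹
Accumulation ratio R = 1 / (1 − e^(−kτ)) = 1 / (1 − e^(−0.01662×55.0)) = 1 / (1 − 0.4008) = 1.669
Loading dose = maintenance dose × R = 644 × 1.669 ≈ 1070 mg

1070 mg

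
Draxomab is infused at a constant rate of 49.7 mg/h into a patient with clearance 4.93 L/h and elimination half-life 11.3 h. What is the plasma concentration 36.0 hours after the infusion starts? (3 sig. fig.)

8.97 µg/mL

Css = rate / CL = 49.7 / 4.93 = 10.08 µg/mL
k = ln 2 / 11.3 = 0.06134 h⁻¹
C(t) = Css (1 − e^(−kt)) = 10.08 × (1 − e^(−2.208)) = 10.08 × 0.8901 ≈ 8.97 µg/mL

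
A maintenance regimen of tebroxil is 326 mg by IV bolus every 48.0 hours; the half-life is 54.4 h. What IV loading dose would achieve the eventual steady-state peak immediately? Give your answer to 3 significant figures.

k = ln 2 / 54.4 = 0.01274 h⁻¹
Accumulation ratio R = 1 / (1 − e^(−kτ)) = 1 / (1 − e^(−0.01274×48.0)) = 1 / (1 − 0.5425) = 2.186
Loading dose = maintenance dose × R = 326 × 2.186 ≈ 713 mg

713 mg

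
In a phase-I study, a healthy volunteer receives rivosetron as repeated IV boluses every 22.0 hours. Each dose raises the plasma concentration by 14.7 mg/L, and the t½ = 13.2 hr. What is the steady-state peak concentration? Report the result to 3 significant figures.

k = ln 2 / 13.2 = 0.05251 hr⁻¹
Fraction remaining after one interval: e^(−kτ) = e^(−0.05251 × 22.0) = 0.3150
R = 1 / (1 − 0.3150) = 1.460
Css,max = 14.7 × 1.460 ≈ 21.5 mg/L

21.5 mg/L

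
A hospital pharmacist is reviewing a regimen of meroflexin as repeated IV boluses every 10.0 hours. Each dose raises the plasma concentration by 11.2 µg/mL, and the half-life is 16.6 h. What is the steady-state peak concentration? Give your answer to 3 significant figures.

32.8 µg/mL

k = ln 2 / 16.6 = 0.04176 h⁻¹
Fraction remaining after one interval: e^(−kτ) = e^(−0.04176 × 10.0) = 0.6587
R = 1 / (1 − 0.6587) = 2.930
Css,max = 11.2 × 2.930 ≈ 32.8 µg/mL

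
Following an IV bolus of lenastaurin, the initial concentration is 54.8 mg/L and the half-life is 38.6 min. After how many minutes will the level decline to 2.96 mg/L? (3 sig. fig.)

k = ln 2 / 38.6 = 0.01796 min⁻¹
C(t) = C₀ e^(−kt)  ⇒  t = ln(C₀/C) / k
t = ln(54.8/2.96) / 0.01796 = 2.919 / 0.01796 ≈ 163 minutes

163 minutes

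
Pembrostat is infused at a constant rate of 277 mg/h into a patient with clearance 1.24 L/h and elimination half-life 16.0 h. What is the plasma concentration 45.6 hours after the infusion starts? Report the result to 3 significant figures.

Css = rate / CL = 277 / 1.24 = 223.4 µg/mL
k = ln 2 / 16.0 = 0.04332 h⁻¹
C(t) = Css (1 − e^(−kt)) = 223.4 × (1 − e^(−1.975)) = 223.4 × 0.8613 ≈ 192 µg/mL

192 µg/mL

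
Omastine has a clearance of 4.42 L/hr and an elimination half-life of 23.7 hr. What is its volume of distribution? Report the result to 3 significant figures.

151 L

k = ln 2 / t½ = ln 2 / 23.7 = 0.02925 hr⁻¹
V = CL / k = 4.42 / 0.02925 ≈ 151 L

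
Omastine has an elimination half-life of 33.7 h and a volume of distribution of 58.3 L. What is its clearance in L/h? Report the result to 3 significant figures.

1.20 L/h

k = ln 2 / t½ = ln 2 / 33.7 = 0.02057 h⁻¹
CL = k · V = 0.02057 × 58.3 ≈ 1.20 L/h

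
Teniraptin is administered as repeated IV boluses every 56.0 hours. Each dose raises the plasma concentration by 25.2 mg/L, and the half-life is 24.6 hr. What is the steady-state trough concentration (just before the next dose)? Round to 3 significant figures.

6.55 mg/L

k = ln 2 / 24.6 = 0.02818 hr⁻¹
Fraction remaining after one interval: e^(−kτ) = e^(−0.02818 × 56.0) = 0.2064
R = 1 / (1 − 0.2064) = 1.260
Css,max = 25.2 × 1.260 = 31.75 mg/L
Css,min = Css,max × e^(−kτ) = 31.75 × 0.2064 ≈ 6.55 mg/L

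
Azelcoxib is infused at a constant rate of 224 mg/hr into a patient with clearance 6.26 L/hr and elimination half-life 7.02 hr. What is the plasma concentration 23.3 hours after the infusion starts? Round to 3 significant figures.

32.2 mg/L

Css = rate / CL = 224 / 6.26 = 35.78 mg/L
k = ln 2 / 7.02 = 0.09874 hr⁻¹
C(t) = Css (1 − e^(−kt)) = 35.78 × (1 − e^(−2.301)) = 35.78 × 0.8998 ≈ 32.2 mg/L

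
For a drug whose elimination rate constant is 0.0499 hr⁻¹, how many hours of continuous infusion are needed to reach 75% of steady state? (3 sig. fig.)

27.8 hours

f = 1 − e^(−kt)  ⇒  t = −ln(1 − f) / k
t = −ln(1 − 0.75) / 0.04990 = 1.386 / 0.04990 ≈ 27.8 hours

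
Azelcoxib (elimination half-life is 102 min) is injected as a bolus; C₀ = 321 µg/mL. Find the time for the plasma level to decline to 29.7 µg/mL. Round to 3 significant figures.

350 minutes

k = ln 2 / 102 = 0.006796 min⁻¹
C(t) = C₀ e^(−kt)  ⇒  t = ln(C₀/C) / k
t = ln(321/29.7) / 0.006796 = 2.380 / 0.006796 ≈ 350 minutes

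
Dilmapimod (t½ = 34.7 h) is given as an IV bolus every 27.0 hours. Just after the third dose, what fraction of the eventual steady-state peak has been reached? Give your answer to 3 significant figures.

k = ln 2 / 34.7 = 0.01998 h⁻¹
f_n = 1 − e^(−nkτ) = 1 − e^(−3 × 0.01998 × 27.0) = 1 − e^(−1.618) = 1 − 0.1983 ≈ 0.802

0.802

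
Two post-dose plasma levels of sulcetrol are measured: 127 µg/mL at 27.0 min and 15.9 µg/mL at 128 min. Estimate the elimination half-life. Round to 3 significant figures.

33.7 minutes

k = ln(C₁/C₂) / (t₂ − t₁) = ln(127/15.9) / (128 − 27.0)
  = 2.078 / 101.0 = 0.02057 min⁻¹
t½ = ln 2 / k = ln 2 / 0.02057 ≈ 33.7 minutes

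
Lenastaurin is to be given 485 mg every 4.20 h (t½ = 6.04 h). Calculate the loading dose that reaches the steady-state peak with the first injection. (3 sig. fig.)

1270 mg

k = ln 2 / 6.04 = 0.1148 h⁻¹
Accumulation ratio R = 1 / (1 − e^(−kτ)) = 1 / (1 − e^(−0.1148×4.20)) = 1 / (1 − 0.6176) = 2.615
Loading dose = maintenance dose × R = 485 × 2.615 ≈ 1270 mg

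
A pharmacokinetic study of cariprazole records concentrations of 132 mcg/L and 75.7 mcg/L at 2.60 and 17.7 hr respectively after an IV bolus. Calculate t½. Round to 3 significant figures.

k = ln(C₁/C₂) / (t₂ − t₁) = ln(132/75.7) / (17.7 − 2.60)
  = 0.5560 / 15.10 = 0.03682 hr⁻¹
t½ = ln 2 / k = ln 2 / 0.03682 ≈ 18.8 hours

18.8 hours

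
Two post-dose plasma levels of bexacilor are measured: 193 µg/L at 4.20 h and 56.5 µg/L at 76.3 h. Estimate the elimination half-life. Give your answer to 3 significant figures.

40.7 hours

k = ln(C₁/C₂) / (t₂ − t₁) = ln(193/56.5) / (76.3 − 4.20)
  = 1.228 / 72.10 = 0.01704 h⁻¹
t½ = ln 2 / k = ln 2 / 0.01704 ≈ 40.7 hours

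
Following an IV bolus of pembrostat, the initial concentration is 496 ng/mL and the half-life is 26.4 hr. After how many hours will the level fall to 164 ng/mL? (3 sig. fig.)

42.2 hours

k = ln 2 / 26.4 = 0.02626 hr⁻¹
C(t) = C₀ e^(−kt)  ⇒  t = ln(C₀/C) / k
t = ln(496/164) / 0.02626 = 1.107 / 0.02626 ≈ 42.2 hours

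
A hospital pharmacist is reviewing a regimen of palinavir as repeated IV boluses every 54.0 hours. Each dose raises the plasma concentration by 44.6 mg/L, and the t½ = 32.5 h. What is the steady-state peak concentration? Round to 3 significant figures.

k = ln 2 / 32.5 = 0.02133 h⁻¹
Fraction remaining after one interval: e^(−kτ) = e^(−0.02133 × 54.0) = 0.3161
R = 1 / (1 − 0.3161) = 1.462
Css,max = 44.6 × 1.462 ≈ 65.2 mg/L

65.2 mg/L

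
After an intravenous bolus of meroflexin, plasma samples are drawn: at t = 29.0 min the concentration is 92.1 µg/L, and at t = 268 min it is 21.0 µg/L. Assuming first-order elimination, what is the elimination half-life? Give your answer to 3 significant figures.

k = ln(C₁/C₂) / (t₂ − t₁) = ln(92.1/21.0) / (268 − 29.0)
  = 1.478 / 239.0 = 0.006186 min⁻¹
t½ = ln 2 / k = ln 2 / 0.006186 ≈ 112 minutes

112 minutes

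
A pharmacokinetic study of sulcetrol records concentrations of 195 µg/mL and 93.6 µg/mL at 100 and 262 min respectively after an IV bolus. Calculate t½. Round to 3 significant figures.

153 minutes

k = ln(C₁/C₂) / (t₂ − t₁) = ln(195/93.6) / (262 − 100)
  = 0.7340 / 162.0 = 0.004531 min⁻¹
t½ = ln 2 / k = ln 2 / 0.004531 ≈ 153 minutes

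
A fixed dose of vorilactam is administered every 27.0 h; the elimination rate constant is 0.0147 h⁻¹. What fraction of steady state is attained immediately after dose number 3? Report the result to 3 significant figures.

f_n = 1 − e^(−nkτ) = 1 − e^(−3 × 0.01470 × 27.0) = 1 − e^(−1.191) = 1 − 0.3040 ≈ 0.696

0.696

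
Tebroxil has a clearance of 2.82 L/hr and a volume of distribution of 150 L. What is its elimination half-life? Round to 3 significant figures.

k = CL / V = 2.82 / 150 = 0.01880 hr⁻¹
t½ = ln 2 / k = ln 2 / 0.01880 ≈ 36.9 hours

36.9 hours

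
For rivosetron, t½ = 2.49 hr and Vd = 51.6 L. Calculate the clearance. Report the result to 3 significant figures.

14.4 L/hr

k = ln 2 / t½ = ln 2 / 2.49 = 0.2784 hr⁻¹
CL = k · V = 0.2784 × 51.6 ≈ 14.4 L/hr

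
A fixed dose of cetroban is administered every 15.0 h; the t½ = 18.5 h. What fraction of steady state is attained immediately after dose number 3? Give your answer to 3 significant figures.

0.815

k = ln 2 / 18.5 = 0.03747 h⁻¹
f_n = 1 − e^(−nkτ) = 1 − e^(−3 × 0.03747 × 15.0) = 1 − e^(−1.686) = 1 − 0.1853 ≈ 0.815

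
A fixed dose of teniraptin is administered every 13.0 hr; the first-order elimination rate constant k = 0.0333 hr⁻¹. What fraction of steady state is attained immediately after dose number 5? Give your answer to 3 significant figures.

f_n = 1 − e^(−nkτ) = 1 − e^(−5 × 0.03330 × 13.0) = 1 − e^(−2.165) = 1 − 0.1148 ≈ 0.885

0.885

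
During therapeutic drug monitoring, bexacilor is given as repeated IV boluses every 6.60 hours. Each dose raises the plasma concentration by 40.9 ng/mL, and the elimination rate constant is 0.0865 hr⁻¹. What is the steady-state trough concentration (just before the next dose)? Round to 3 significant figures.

53.1 ng/mL

Fraction remaining after one interval: e^(−kτ) = e^(−0.08650 × 6.60) = 0.5650
R = 1 / (1 − 0.5650) = 2.299
Css,max = 40.9 × 2.299 = 94.03 ng/mL
Css,min = Css,max × e^(−kτ) = 94.03 × 0.5650 ≈ 53.1 ng/mL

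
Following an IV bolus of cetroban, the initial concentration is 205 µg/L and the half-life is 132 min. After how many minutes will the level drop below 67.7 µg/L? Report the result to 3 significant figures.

k = ln 2 / 132 = 0.005251 min⁻¹
C(t) = C₀ e^(−kt)  ⇒  t = ln(C₀/C) / k
t = ln(205/67.7) / 0.005251 = 1.108 / 0.005251 ≈ 211 minutes

211 minutes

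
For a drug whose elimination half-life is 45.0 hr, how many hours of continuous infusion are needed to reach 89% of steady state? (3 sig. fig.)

k = ln 2 / 45.0 = 0.01540 hr⁻¹
f = 1 − e^(−kt)  ⇒  t = −ln(1 − f) / k
t = −ln(1 − 0.89) / 0.01540 = 2.207 / 0.01540 ≈ 143 hours

143 hours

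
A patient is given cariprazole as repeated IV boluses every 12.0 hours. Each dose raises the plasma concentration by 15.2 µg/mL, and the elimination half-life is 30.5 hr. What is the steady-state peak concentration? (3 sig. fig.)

63.7 µg/mL

k = ln 2 / 30.5 = 0.02273 hr⁻¹
Fraction remaining after one interval: e^(−kτ) = e^(−0.02273 × 12.0) = 0.7613
R = 1 / (1 − 0.7613) = 4.190
Css,max = 15.2 × 4.190 ≈ 63.7 µg/mL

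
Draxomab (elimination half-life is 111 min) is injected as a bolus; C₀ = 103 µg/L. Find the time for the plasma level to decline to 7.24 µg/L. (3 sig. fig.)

425 minutes

k = ln 2 / 111 = 0.006245 min⁻¹
C(t) = C₀ e^(−kt)  ⇒  t = ln(C₀/C) / k
t = ln(103/7.24) / 0.006245 = 2.655 / 0.006245 ≈ 425 minutes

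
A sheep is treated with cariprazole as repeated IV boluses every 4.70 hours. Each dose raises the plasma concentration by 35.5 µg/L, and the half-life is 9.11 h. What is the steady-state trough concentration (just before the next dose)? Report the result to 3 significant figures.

82.6 µg/L

k = ln 2 / 9.11 = 0.07609 h⁻¹
Fraction remaining after one interval: e^(−kτ) = e^(−0.07609 × 4.70) = 0.6993
R = 1 / (1 − 0.6993) = 3.326
Css,max = 35.5 × 3.326 = 118.1 µg/L
Css,min = Css,max × e^(−kτ) = 118.1 × 0.6993 ≈ 82.6 µg/L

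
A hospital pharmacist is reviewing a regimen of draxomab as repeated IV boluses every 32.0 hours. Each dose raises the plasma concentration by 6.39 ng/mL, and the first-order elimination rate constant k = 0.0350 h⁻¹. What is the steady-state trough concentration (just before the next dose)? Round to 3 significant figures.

Fraction remaining after one interval: e^(−kτ) = e^(−0.03500 × 32.0) = 0.3263
R = 1 / (1 − 0.3263) = 1.484
Css,max = 6.39 × 1.484 = 9.485 ng/mL
Css,min = Css,max × e^(−kτ) = 9.485 × 0.3263 ≈ 3.09 ng/mL

3.09 ng/mL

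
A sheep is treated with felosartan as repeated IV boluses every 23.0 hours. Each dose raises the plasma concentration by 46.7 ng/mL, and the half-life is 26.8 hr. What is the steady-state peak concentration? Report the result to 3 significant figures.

k = ln 2 / 26.8 = 0.02586 hr⁻¹
Fraction remaining after one interval: e^(−kτ) = e^(−0.02586 × 23.0) = 0.5516
R = 1 / (1 − 0.5516) = 2.230
Css,max = 46.7 × 2.230 ≈ 104 ng/mL

104 ng/mL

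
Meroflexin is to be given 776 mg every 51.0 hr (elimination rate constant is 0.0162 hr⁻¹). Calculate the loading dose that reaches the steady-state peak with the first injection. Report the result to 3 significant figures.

1380 mg

Accumulation ratio R = 1 / (1 − e^(−kτ)) = 1 / (1 − e^(−0.01620×51.0)) = 1 / (1 − 0.4377) = 1.778
Loading dose = maintenance dose × R = 776 × 1.778 ≈ 1380 mg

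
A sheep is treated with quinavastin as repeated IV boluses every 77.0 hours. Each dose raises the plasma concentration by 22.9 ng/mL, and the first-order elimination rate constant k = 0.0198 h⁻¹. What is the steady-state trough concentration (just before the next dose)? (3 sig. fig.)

Fraction remaining after one interval: e^(−kτ) = e^(−0.01980 × 77.0) = 0.2177
R = 1 / (1 − 0.2177) = 1.278
Css,max = 22.9 × 1.278 = 29.27 ng/mL
Css,min = Css,max × e^(−kτ) = 29.27 × 0.2177 ≈ 6.37 ng/mL

6.37 ng/mL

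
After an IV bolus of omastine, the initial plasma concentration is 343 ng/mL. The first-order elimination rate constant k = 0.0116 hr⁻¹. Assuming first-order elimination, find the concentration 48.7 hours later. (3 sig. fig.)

C(t) = C₀ e^(−kt) = 343 × e^(−0.01160 × 48.7) = 343 × e^(−0.5649) = 343 × 0.5684 ≈ 195 ng/mL

195 ng/mL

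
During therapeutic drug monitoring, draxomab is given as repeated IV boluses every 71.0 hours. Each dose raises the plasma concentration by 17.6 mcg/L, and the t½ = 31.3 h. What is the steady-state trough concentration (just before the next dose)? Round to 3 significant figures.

k = ln 2 / 31.3 = 0.02215 h⁻¹
Fraction remaining after one interval: e^(−kτ) = e^(−0.02215 × 71.0) = 0.2076
R = 1 / (1 − 0.2076) = 1.262
Css,max = 17.6 × 1.262 = 22.21 mcg/L
Css,min = Css,max × e^(−kτ) = 22.21 × 0.2076 ≈ 4.61 mcg/L

4.61 mcg/L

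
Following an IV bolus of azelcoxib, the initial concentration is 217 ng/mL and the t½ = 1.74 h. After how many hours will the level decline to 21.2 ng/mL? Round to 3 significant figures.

5.84 hours

k = ln 2 / 1.74 = 0.3984 h⁻¹
C(t) = C₀ e^(−kt)  ⇒  t = ln(C₀/C) / k
t = ln(217/21.2) / 0.3984 = 2.326 / 0.3984 ≈ 5.84 hours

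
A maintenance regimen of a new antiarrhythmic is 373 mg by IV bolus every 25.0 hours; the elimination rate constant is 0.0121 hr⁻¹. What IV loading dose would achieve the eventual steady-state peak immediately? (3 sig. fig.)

Accumulation ratio R = 1 / (1 − e^(−kτ)) = 1 / (1 − e^(−0.01210×25.0)) = 1 / (1 − 0.7390) = 3.831
Loading dose = maintenance dose × R = 373 × 3.831 ≈ 1430 mg

1430 mg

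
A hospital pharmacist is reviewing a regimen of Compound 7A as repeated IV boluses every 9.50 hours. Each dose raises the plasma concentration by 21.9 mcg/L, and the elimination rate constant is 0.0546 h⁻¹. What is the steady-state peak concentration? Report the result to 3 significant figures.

54.1 mcg/L

Fraction remaining after one interval: e^(−kτ) = e^(−0.05460 × 9.50) = 0.5953
R = 1 / (1 − 0.5953) = 2.471
Css,max = 21.9 × 2.471 ≈ 54.1 mcg/L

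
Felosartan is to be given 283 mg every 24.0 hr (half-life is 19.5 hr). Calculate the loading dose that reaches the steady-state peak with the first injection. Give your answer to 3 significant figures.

k = ln 2 / 19.5 = 0.03555 hr⁻¹
Accumulation ratio R = 1 / (1 − e^(−kτ)) = 1 / (1 − e^(−0.03555×24.0)) = 1 / (1 − 0.4261) = 1.742
Loading dose = maintenance dose × R = 283 × 1.742 ≈ 493 mg

493 mg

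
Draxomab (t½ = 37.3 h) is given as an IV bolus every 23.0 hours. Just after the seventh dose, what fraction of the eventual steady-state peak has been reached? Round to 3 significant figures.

k = ln 2 / 37.3 = 0.01858 h⁻¹
f_n = 1 − e^(−nkτ) = 1 − e^(−7 × 0.01858 × 23.0) = 1 − e^(−2.992) = 1 − 0.05019 ≈ 0.950

0.950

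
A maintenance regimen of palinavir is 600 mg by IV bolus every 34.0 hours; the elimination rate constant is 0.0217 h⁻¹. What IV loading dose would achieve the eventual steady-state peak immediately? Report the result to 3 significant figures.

Accumulation ratio R = 1 / (1 − e^(−kτ)) = 1 / (1 − e^(−0.02170×34.0)) = 1 / (1 − 0.4782) = 1.916
Loading dose = maintenance dose × R = 600 × 1.916 ≈ 1150 mg

1150 mg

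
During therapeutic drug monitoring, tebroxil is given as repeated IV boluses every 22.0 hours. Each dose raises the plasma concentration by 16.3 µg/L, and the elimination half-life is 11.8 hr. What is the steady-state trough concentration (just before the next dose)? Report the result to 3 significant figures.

6.17 µg/L

k = ln 2 / 11.8 = 0.05874 hr⁻¹
Fraction remaining after one interval: e^(−kτ) = e^(−0.05874 × 22.0) = 0.2746
R = 1 / (1 − 0.2746) = 1.379
Css,max = 16.3 × 1.379 = 22.47 µg/L
Css,min = Css,max × e^(−kτ) = 22.47 × 0.2746 ≈ 6.17 µg/L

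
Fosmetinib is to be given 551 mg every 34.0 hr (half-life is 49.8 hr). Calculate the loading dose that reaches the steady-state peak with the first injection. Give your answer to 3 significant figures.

1460 mg

k = ln 2 / 49.8 = 0.01392 hr⁻¹
Accumulation ratio R = 1 / (1 − e^(−kτ)) = 1 / (1 − e^(−0.01392×34.0)) = 1 / (1 − 0.6230) = 2.652
Loading dose = maintenance dose × R = 551 × 2.652 ≈ 1460 mg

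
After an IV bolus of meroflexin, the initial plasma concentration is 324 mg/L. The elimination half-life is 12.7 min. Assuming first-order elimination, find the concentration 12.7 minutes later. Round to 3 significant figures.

k = ln 2 / 12.7 = 0.05458 min⁻¹
C(t) = C₀ e^(−kt) = 324 × e^(−0.05458 × 12.7) = 324 × e^(−0.6931) = 324 × 0.5000 ≈ 162 mg/L

162 mg/L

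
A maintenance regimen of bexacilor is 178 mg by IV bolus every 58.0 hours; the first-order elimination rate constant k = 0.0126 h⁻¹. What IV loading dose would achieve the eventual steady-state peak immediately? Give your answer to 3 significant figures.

Accumulation ratio R = 1 / (1 − e^(−kτ)) = 1 / (1 − e^(−0.01260×58.0)) = 1 / (1 − 0.4815) = 1.929
Loading dose = maintenance dose × R = 178 × 1.929 ≈ 343 mg

343 mg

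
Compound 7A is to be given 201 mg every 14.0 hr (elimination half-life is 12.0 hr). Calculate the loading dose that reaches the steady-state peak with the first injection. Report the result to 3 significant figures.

362 mg

k = ln 2 / 12.0 = 0.05776 hr⁻¹
Accumulation ratio R = 1 / (1 − e^(−kτ)) = 1 / (1 − e^(−0.05776×14.0)) = 1 / (1 − 0.4454) = 1.803
Loading dose = maintenance dose × R = 201 × 1.803 ≈ 362 mg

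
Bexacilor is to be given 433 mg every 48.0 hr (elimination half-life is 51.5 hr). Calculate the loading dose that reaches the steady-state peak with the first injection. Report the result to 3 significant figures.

k = ln 2 / 51.5 = 0.01346 hr⁻¹
Accumulation ratio R = 1 / (1 − e^(−kτ)) = 1 / (1 − e^(−0.01346×48.0)) = 1 / (1 − 0.5241) = 2.101
Loading dose = maintenance dose × R = 433 × 2.101 ≈ 910 mg

910 mg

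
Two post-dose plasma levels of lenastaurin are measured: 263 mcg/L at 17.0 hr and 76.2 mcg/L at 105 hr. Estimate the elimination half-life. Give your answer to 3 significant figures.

49.2 hours

k = ln(C₁/C₂) / (t₂ − t₁) = ln(263/76.2) / (105 − 17.0)
  = 1.239 / 88.00 = 0.01408 hr⁻¹
t½ = ln 2 / k = ln 2 / 0.01408 ≈ 49.2 hours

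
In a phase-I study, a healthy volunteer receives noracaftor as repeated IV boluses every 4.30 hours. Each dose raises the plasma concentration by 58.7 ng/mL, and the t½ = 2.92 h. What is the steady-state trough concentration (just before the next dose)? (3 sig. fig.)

33.1 ng/mL

k = ln 2 / 2.92 = 0.2374 h⁻¹
Fraction remaining after one interval: e^(−kτ) = e^(−0.2374 × 4.30) = 0.3603
R = 1 / (1 − 0.3603) = 1.563
Css,max = 58.7 × 1.563 = 91.77 ng/mL
Css,min = Css,max × e^(−kτ) = 91.77 × 0.3603 ≈ 33.1 ng/mL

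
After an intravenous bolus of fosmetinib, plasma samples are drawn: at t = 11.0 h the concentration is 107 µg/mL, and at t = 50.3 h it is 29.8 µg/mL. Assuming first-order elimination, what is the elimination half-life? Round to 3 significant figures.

k = ln(C₁/C₂) / (t₂ − t₁) = ln(107/29.8) / (50.3 − 11.0)
  = 1.278 / 39.30 = 0.03253 h⁻¹
t½ = ln 2 / k = ln 2 / 0.03253 ≈ 21.3 hours

21.3 hours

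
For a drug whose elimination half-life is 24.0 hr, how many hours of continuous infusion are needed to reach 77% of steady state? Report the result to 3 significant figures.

k = ln 2 / 24.0 = 0.02888 hr⁻¹
f = 1 − e^(−kt)  ⇒  t = −ln(1 − f) / k
t = −ln(1 − 0.77) / 0.02888 = 1.470 / 0.02888 ≈ 50.9 hours

50.9 hours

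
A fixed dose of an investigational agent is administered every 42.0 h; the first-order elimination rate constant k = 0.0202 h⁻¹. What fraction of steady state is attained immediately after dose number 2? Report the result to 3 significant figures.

0.817

f_n = 1 − e^(−nkτ) = 1 − e^(−2 × 0.02020 × 42.0) = 1 − e^(−1.697) = 1 − 0.1833 ≈ 0.817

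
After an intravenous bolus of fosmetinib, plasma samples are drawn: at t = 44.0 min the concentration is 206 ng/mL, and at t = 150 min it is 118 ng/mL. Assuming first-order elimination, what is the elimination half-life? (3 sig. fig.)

k = ln(C₁/C₂) / (t₂ − t₁) = ln(206/118) / (150 − 44.0)
  = 0.5572 / 106.0 = 0.005257 min⁻¹
t½ = ln 2 / k = ln 2 / 0.005257 ≈ 132 minutes

132 minutes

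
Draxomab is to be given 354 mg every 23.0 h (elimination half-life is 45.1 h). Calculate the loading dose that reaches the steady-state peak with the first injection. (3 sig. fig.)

1190 mg

k = ln 2 / 45.1 = 0.01537 h⁻¹
Accumulation ratio R = 1 / (1 − e^(−kτ)) = 1 / (1 − e^(−0.01537×23.0)) = 1 / (1 − 0.7022) = 3.358
Loading dose = maintenance dose × R = 354 × 3.358 ≈ 1190 mg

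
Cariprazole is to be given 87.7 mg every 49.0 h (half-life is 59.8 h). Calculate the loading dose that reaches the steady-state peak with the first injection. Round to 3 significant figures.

202 mg

k = ln 2 / 59.8 = 0.01159 h⁻¹
Accumulation ratio R = 1 / (1 − e^(−kτ)) = 1 / (1 − e^(−0.01159×49.0)) = 1 / (1 − 0.5667) = 2.308
Loading dose = maintenance dose × R = 87.7 × 2.308 ≈ 202 mg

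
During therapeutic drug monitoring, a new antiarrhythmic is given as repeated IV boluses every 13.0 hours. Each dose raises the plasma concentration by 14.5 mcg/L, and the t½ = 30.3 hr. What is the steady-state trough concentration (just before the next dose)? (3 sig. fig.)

k = ln 2 / 30.3 = 0.02288 hr⁻¹
Fraction remaining after one interval: e^(−kτ) = e^(−0.02288 × 13.0) = 0.7428
R = 1 / (1 − 0.7428) = 3.887
Css,max = 14.5 × 3.887 = 56.37 mcg/L
Css,min = Css,max × e^(−kτ) = 56.37 × 0.7428 ≈ 41.9 mcg/L

41.9 mcg/L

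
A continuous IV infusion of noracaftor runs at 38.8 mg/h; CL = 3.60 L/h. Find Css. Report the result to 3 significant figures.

Css = infusion rate / CL = 38.8 / 3.60 ≈ 10.8 µg/mL

10.8 µg/mL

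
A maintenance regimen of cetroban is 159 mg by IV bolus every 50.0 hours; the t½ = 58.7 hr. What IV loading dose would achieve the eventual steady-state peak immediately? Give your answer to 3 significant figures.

357 mg

k = ln 2 / 58.7 = 0.01181 hr⁻¹
Accumulation ratio R = 1 / (1 − e^(−kτ)) = 1 / (1 − e^(−0.01181×50.0)) = 1 / (1 − 0.5541) = 2.243
Loading dose = maintenance dose × R = 159 × 2.243 ≈ 357 mg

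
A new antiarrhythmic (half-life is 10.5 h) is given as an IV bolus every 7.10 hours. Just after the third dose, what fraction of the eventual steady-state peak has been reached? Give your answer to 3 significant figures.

k = ln 2 / 10.5 = 0.06601 h⁻¹
f_n = 1 − e^(−nkτ) = 1 − e^(−3 × 0.06601 × 7.10) = 1 − e^(−1.406) = 1 − 0.2451 ≈ 0.755

0.755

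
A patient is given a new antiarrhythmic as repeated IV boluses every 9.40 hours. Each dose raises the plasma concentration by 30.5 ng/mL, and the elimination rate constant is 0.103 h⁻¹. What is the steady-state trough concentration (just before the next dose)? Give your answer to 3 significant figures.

18.7 ng/mL

Fraction remaining after one interval: e^(−kτ) = e^(−0.1030 × 9.40) = 0.3798
R = 1 / (1 − 0.3798) = 1.612
Css,max = 30.5 × 1.612 = 49.17 ng/mL
Css,min = Css,max × e^(−kτ) = 49.17 × 0.3798 ≈ 18.7 ng/mL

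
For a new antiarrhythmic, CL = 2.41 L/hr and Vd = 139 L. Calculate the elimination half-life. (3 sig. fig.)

k = CL / V = 2.41 / 139 = 0.01734 hr⁻¹
t½ = ln 2 / k = ln 2 / 0.01734 ≈ 40.0 hours

40.0 hours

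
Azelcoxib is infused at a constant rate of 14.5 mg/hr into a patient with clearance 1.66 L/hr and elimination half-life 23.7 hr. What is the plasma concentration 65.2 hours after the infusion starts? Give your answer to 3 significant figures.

Css = rate / CL = 14.5 / 1.66 = 8.735 µg/mL
k = ln 2 / 23.7 = 0.02925 hr⁻¹
C(t) = Css (1 − e^(−kt)) = 8.735 × (1 − e^(−1.907)) = 8.735 × 0.8515 ≈ 7.44 µg/mL

7.44 µg/mL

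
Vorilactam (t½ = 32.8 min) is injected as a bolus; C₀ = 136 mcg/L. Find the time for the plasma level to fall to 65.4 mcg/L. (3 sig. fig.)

k = ln 2 / 32.8 = 0.02113 min⁻¹
C(t) = C₀ e^(−kt)  ⇒  t = ln(C₀/C) / k
t = ln(136/65.4) / 0.02113 = 0.7321 / 0.02113 ≈ 34.6 minutes

34.6 minutes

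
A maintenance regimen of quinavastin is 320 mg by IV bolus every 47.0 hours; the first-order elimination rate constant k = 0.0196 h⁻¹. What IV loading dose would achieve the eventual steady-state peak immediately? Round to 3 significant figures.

Accumulation ratio R = 1 / (1 − e^(−kτ)) = 1 / (1 − e^(−0.01960×47.0)) = 1 / (1 − 0.3980) = 1.661
Loading dose = maintenance dose × R = 320 × 1.661 ≈ 532 mg

532 mg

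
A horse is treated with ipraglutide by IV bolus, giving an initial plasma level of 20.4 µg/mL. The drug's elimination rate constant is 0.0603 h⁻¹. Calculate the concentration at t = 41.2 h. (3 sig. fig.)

1.70 µg/mL

C(t) = C₀ e^(−kt) = 20.4 × e^(−0.06030 × 41.2) = 20.4 × e^(−2.484) = 20.4 × 0.08338 ≈ 1.70 µg/mL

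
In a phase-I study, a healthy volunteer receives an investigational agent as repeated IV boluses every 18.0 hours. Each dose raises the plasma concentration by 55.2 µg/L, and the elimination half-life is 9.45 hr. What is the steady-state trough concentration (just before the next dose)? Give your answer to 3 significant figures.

20.1 µg/L

k = ln 2 / 9.45 = 0.07335 hr⁻¹
Fraction remaining after one interval: e^(−kτ) = e^(−0.07335 × 18.0) = 0.2671
R = 1 / (1 − 0.2671) = 1.364
Css,max = 55.2 × 1.364 = 75.31 µg/L
Css,min = Css,max × e^(−kτ) = 75.31 × 0.2671 ≈ 20.1 µg/L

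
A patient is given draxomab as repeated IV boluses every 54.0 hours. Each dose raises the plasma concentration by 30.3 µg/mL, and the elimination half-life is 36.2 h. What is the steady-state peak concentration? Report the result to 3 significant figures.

47.0 µg/mL

k = ln 2 / 36.2 = 0.01915 h⁻¹
Fraction remaining after one interval: e^(−kτ) = e^(−0.01915 × 54.0) = 0.3556
R = 1 / (1 − 0.3556) = 1.552
Css,max = 30.3 × 1.552 ≈ 47.0 µg/mL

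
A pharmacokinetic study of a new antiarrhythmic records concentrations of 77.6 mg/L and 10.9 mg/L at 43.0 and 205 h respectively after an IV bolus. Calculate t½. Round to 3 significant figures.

57.2 hours

k = ln(C₁/C₂) / (t₂ − t₁) = ln(77.6/10.9) / (205 − 43.0)
  = 1.963 / 162.0 = 0.01212 h⁻¹
t½ = ln 2 / k = ln 2 / 0.01212 ≈ 57.2 hours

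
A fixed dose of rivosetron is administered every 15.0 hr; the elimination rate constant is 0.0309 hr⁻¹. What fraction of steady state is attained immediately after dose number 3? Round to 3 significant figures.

f_n = 1 − e^(−nkτ) = 1 − e^(−3 × 0.03090 × 15.0) = 1 − e^(−1.391) = 1 − 0.2490 ≈ 0.751

0.751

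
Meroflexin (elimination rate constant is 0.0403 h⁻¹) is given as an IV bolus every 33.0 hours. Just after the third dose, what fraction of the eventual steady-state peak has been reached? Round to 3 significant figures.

0.981

f_n = 1 − e^(−nkτ) = 1 − e^(−3 × 0.04030 × 33.0) = 1 − e^(−3.990) = 1 − 0.01851 ≈ 0.981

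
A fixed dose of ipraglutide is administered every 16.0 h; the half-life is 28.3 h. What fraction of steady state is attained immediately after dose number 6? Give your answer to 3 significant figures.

0.905

k = ln 2 / 28.3 = 0.02449 h⁻¹
f_n = 1 − e^(−nkτ) = 1 − e^(−6 × 0.02449 × 16.0) = 1 − e^(−2.351) = 1 − 0.09524 ≈ 0.905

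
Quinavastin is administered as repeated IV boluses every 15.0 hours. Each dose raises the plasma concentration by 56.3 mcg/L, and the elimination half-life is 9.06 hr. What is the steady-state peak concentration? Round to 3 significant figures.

k = ln 2 / 9.06 = 0.07651 hr⁻¹
Fraction remaining after one interval: e^(−kτ) = e^(−0.07651 × 15.0) = 0.3174
R = 1 / (1 − 0.3174) = 1.465
Css,max = 56.3 × 1.465 ≈ 82.5 mcg/L

82.5 mcg/L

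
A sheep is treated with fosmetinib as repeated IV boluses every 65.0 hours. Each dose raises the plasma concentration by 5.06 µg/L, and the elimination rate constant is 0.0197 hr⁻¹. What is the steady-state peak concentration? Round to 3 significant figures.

7.01 µg/L

Fraction remaining after one interval: e^(−kτ) = e^(−0.01970 × 65.0) = 0.2779
R = 1 / (1 − 0.2779) = 1.385
Css,max = 5.06 × 1.385 ≈ 7.01 µg/L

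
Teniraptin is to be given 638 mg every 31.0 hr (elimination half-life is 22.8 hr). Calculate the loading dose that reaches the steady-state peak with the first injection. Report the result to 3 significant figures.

k = ln 2 / 22.8 = 0.03040 hr⁻¹
Accumulation ratio R = 1 / (1 − e^(−kτ)) = 1 / (1 − e^(−0.03040×31.0)) = 1 / (1 − 0.3897) = 1.638
Loading dose = maintenance dose × R = 638 × 1.638 ≈ 1050 mg

1050 mg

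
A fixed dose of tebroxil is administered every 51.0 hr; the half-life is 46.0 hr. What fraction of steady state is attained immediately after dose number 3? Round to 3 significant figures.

k = ln 2 / 46.0 = 0.01507 hr⁻¹
f_n = 1 − e^(−nkτ) = 1 − e^(−3 × 0.01507 × 51.0) = 1 − e^(−2.305) = 1 − 0.09971 ≈ 0.900

0.900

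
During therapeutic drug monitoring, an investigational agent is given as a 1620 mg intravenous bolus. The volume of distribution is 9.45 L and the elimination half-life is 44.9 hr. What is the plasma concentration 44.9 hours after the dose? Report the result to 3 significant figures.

C₀ = dose / V = 1620 / 9.45 = 171.4 mg/L
k = ln 2 / 44.9 = 0.01544 hr⁻¹
C(t) = C₀ e^(−kt) = 171.4 × e^(−0.01544 × 44.9) = 171.4 × e^(−0.6931) = 171.4 × 0.5000 ≈ 85.7 mg/L

85.7 mg/L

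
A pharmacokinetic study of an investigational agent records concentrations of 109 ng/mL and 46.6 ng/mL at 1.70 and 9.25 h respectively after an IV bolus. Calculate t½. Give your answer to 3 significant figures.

6.16 hours

k = ln(C₁/C₂) / (t₂ − t₁) = ln(109/46.6) / (9.25 − 1.70)
  = 0.8497 / 7.550 = 0.1125 h⁻¹
t½ = ln 2 / k = ln 2 / 0.1125 ≈ 6.16 hours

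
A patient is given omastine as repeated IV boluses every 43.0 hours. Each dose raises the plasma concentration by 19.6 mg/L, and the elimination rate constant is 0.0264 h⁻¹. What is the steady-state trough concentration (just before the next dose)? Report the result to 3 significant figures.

9.28 mg/L

Fraction remaining after one interval: e^(−kτ) = e^(−0.02640 × 43.0) = 0.3214
R = 1 / (1 − 0.3214) = 1.474
Css,max = 19.6 × 1.474 = 28.88 mg/L
Css,min = Css,max × e^(−kτ) = 28.88 × 0.3214 ≈ 9.28 mg/L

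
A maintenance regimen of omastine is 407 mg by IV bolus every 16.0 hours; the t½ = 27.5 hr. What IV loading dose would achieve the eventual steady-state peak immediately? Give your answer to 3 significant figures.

k = ln 2 / 27.5 = 0.02521 hr⁻¹
Accumulation ratio R = 1 / (1 − e^(−kτ)) = 1 / (1 − e^(−0.02521×16.0)) = 1 / (1 − 0.6681) = 3.013
Loading dose = maintenance dose × R = 407 × 3.013 ≈ 1230 mg

1230 mg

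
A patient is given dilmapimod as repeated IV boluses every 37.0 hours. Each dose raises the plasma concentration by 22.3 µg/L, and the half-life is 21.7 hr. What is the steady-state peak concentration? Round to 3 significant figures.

32.2 µg/L

k = ln 2 / 21.7 = 0.03194 hr⁻¹
Fraction remaining after one interval: e^(−kτ) = e^(−0.03194 × 37.0) = 0.3067
R = 1 / (1 − 0.3067) = 1.442
Css,max = 22.3 × 1.442 ≈ 32.2 µg/L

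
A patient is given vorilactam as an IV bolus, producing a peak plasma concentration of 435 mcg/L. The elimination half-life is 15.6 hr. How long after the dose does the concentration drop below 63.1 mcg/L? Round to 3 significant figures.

43.5 hours

k = ln 2 / 15.6 = 0.04443 hr⁻¹
C(t) = C₀ e^(−kt)  ⇒  t = ln(C₀/C) / k
t = ln(435/63.1) / 0.04443 = 1.931 / 0.04443 ≈ 43.5 hours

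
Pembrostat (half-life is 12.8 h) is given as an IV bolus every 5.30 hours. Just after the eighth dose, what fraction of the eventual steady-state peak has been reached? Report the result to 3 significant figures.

0.899

k = ln 2 / 12.8 = 0.05415 h⁻¹
f_n = 1 − e^(−nkτ) = 1 − e^(−8 × 0.05415 × 5.30) = 1 − e^(−2.296) = 1 − 0.1007 ≈ 0.899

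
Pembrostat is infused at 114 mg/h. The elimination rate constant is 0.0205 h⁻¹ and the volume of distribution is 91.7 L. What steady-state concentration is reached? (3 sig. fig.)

CL = k · V = 0.0205 × 91.7 = 1.880 L/h
Css = rate / CL = 114 / 1.880 ≈ 60.6 µg/mL

60.6 µg/mL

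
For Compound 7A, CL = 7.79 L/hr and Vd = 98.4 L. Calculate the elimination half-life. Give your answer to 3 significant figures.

8.76 hours

k = CL / V = 7.79 / 98.4 = 0.07917 hr⁻¹
t½ = ln 2 / k = ln 2 / 0.07917 ≈ 8.76 hours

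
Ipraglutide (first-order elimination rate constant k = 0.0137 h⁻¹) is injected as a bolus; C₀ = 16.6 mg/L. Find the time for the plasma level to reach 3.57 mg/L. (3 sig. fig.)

112 hours

C(t) = C₀ e^(−kt)  ⇒  t = ln(C₀/C) / k
t = ln(16.6/3.57) / 0.01370 = 1.537 / 0.01370 ≈ 112 hours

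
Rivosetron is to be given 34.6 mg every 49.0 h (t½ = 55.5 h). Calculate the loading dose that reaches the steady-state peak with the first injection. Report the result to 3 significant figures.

75.6 mg

k = ln 2 / 55.5 = 0.01249 h⁻¹
Accumulation ratio R = 1 / (1 − e^(−kτ)) = 1 / (1 − e^(−0.01249×49.0)) = 1 / (1 − 0.5423) = 2.185
Loading dose = maintenance dose × R = 34.6 × 2.185 ≈ 75.6 mg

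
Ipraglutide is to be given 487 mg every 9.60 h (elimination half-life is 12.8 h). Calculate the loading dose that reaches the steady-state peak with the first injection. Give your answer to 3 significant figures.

1200 mg

k = ln 2 / 12.8 = 0.05415 h⁻¹
Accumulation ratio R = 1 / (1 − e^(−kτ)) = 1 / (1 − e^(−0.05415×9.60)) = 1 / (1 − 0.5946) = 2.467
Loading dose = maintenance dose × R = 487 × 2.467 ≈ 1200 mg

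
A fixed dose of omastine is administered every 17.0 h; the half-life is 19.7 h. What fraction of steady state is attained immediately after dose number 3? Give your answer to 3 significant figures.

k = ln 2 / 19.7 = 0.03519 h⁻¹
f_n = 1 − e^(−nkτ) = 1 − e^(−3 × 0.03519 × 17.0) = 1 − e^(−1.794) = 1 − 0.1662 ≈ 0.834

0.834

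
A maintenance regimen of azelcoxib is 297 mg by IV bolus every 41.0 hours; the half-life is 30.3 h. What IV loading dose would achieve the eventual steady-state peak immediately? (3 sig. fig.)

488 mg

k = ln 2 / 30.3 = 0.02288 h⁻¹
Accumulation ratio R = 1 / (1 − e^(−kτ)) = 1 / (1 − e^(−0.02288×41.0)) = 1 / (1 − 0.3914) = 1.643
Loading dose = maintenance dose × R = 297 × 1.643 ≈ 488 mg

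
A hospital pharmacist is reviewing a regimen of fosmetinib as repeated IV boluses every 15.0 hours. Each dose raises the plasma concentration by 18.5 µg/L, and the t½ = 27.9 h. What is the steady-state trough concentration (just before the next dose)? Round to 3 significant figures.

k = ln 2 / 27.9 = 0.02484 h⁻¹
Fraction remaining after one interval: e^(−kτ) = e^(−0.02484 × 15.0) = 0.6889
R = 1 / (1 − 0.6889) = 3.214
Css,max = 18.5 × 3.214 = 59.47 µg/L
Css,min = Css,max × e^(−kτ) = 59.47 × 0.6889 ≈ 41.0 µg/L

41.0 µg/L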